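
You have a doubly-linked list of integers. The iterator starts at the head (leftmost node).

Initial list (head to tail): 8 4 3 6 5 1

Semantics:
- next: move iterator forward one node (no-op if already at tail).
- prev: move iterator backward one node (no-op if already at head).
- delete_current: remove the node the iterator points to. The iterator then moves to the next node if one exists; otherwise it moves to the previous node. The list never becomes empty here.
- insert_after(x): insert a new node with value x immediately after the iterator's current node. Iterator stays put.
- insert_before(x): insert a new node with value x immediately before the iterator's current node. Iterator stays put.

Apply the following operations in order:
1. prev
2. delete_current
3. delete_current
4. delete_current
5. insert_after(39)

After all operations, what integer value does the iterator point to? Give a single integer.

Answer: 6

Derivation:
After 1 (prev): list=[8, 4, 3, 6, 5, 1] cursor@8
After 2 (delete_current): list=[4, 3, 6, 5, 1] cursor@4
After 3 (delete_current): list=[3, 6, 5, 1] cursor@3
After 4 (delete_current): list=[6, 5, 1] cursor@6
After 5 (insert_after(39)): list=[6, 39, 5, 1] cursor@6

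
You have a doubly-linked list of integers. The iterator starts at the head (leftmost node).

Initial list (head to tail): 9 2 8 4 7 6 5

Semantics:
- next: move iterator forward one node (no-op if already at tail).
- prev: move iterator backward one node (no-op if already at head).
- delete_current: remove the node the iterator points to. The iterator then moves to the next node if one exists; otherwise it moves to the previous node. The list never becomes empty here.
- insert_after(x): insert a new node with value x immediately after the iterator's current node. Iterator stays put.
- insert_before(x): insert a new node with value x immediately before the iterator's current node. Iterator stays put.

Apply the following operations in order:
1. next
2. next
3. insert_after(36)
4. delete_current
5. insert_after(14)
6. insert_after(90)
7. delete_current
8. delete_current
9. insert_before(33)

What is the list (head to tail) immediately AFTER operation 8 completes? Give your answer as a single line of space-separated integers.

After 1 (next): list=[9, 2, 8, 4, 7, 6, 5] cursor@2
After 2 (next): list=[9, 2, 8, 4, 7, 6, 5] cursor@8
After 3 (insert_after(36)): list=[9, 2, 8, 36, 4, 7, 6, 5] cursor@8
After 4 (delete_current): list=[9, 2, 36, 4, 7, 6, 5] cursor@36
After 5 (insert_after(14)): list=[9, 2, 36, 14, 4, 7, 6, 5] cursor@36
After 6 (insert_after(90)): list=[9, 2, 36, 90, 14, 4, 7, 6, 5] cursor@36
After 7 (delete_current): list=[9, 2, 90, 14, 4, 7, 6, 5] cursor@90
After 8 (delete_current): list=[9, 2, 14, 4, 7, 6, 5] cursor@14

Answer: 9 2 14 4 7 6 5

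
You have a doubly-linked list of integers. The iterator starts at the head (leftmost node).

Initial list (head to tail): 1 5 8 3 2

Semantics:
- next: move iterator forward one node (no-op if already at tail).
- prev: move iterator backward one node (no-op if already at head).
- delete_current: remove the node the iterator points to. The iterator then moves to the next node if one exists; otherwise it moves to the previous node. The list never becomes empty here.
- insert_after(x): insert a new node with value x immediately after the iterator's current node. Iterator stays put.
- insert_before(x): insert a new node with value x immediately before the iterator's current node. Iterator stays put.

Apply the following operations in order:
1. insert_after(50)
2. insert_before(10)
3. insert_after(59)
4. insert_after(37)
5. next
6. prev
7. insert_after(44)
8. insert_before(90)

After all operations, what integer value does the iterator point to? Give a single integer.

Answer: 1

Derivation:
After 1 (insert_after(50)): list=[1, 50, 5, 8, 3, 2] cursor@1
After 2 (insert_before(10)): list=[10, 1, 50, 5, 8, 3, 2] cursor@1
After 3 (insert_after(59)): list=[10, 1, 59, 50, 5, 8, 3, 2] cursor@1
After 4 (insert_after(37)): list=[10, 1, 37, 59, 50, 5, 8, 3, 2] cursor@1
After 5 (next): list=[10, 1, 37, 59, 50, 5, 8, 3, 2] cursor@37
After 6 (prev): list=[10, 1, 37, 59, 50, 5, 8, 3, 2] cursor@1
After 7 (insert_after(44)): list=[10, 1, 44, 37, 59, 50, 5, 8, 3, 2] cursor@1
After 8 (insert_before(90)): list=[10, 90, 1, 44, 37, 59, 50, 5, 8, 3, 2] cursor@1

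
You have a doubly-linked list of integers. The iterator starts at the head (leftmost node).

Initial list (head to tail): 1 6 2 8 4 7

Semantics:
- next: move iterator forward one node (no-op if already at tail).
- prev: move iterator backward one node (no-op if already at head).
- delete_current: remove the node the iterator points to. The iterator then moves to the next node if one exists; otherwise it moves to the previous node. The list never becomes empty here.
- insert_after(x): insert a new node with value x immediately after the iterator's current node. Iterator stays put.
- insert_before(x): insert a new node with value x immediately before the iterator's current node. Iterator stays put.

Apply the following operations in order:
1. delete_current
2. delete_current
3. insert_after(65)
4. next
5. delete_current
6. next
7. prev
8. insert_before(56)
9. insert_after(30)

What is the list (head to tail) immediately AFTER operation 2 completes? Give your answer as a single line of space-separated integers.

Answer: 2 8 4 7

Derivation:
After 1 (delete_current): list=[6, 2, 8, 4, 7] cursor@6
After 2 (delete_current): list=[2, 8, 4, 7] cursor@2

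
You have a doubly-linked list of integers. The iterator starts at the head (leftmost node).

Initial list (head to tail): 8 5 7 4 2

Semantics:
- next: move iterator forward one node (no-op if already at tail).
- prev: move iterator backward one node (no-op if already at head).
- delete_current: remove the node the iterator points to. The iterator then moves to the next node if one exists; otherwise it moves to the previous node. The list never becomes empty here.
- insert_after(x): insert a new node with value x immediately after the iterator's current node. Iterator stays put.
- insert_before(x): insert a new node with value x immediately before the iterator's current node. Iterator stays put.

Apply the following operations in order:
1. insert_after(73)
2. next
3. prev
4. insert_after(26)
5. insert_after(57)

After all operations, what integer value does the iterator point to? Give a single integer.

Answer: 8

Derivation:
After 1 (insert_after(73)): list=[8, 73, 5, 7, 4, 2] cursor@8
After 2 (next): list=[8, 73, 5, 7, 4, 2] cursor@73
After 3 (prev): list=[8, 73, 5, 7, 4, 2] cursor@8
After 4 (insert_after(26)): list=[8, 26, 73, 5, 7, 4, 2] cursor@8
After 5 (insert_after(57)): list=[8, 57, 26, 73, 5, 7, 4, 2] cursor@8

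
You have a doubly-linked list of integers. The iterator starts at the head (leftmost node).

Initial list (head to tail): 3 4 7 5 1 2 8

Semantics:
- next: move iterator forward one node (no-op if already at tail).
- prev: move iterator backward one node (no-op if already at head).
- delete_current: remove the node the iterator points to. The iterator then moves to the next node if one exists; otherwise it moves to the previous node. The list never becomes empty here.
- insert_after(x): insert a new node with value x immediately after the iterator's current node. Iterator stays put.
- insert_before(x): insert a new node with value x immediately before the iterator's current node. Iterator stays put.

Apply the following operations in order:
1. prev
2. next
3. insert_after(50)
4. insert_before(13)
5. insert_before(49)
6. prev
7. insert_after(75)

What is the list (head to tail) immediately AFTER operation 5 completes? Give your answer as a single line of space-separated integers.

Answer: 3 13 49 4 50 7 5 1 2 8

Derivation:
After 1 (prev): list=[3, 4, 7, 5, 1, 2, 8] cursor@3
After 2 (next): list=[3, 4, 7, 5, 1, 2, 8] cursor@4
After 3 (insert_after(50)): list=[3, 4, 50, 7, 5, 1, 2, 8] cursor@4
After 4 (insert_before(13)): list=[3, 13, 4, 50, 7, 5, 1, 2, 8] cursor@4
After 5 (insert_before(49)): list=[3, 13, 49, 4, 50, 7, 5, 1, 2, 8] cursor@4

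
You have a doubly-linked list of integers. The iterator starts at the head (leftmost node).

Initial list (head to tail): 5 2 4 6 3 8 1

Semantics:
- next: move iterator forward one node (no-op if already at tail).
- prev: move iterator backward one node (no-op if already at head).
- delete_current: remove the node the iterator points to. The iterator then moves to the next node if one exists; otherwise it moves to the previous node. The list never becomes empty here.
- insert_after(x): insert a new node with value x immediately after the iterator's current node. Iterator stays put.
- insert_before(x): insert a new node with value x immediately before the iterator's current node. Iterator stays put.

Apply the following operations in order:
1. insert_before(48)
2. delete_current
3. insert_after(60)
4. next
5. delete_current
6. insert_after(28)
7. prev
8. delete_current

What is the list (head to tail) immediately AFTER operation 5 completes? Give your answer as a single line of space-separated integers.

Answer: 48 2 4 6 3 8 1

Derivation:
After 1 (insert_before(48)): list=[48, 5, 2, 4, 6, 3, 8, 1] cursor@5
After 2 (delete_current): list=[48, 2, 4, 6, 3, 8, 1] cursor@2
After 3 (insert_after(60)): list=[48, 2, 60, 4, 6, 3, 8, 1] cursor@2
After 4 (next): list=[48, 2, 60, 4, 6, 3, 8, 1] cursor@60
After 5 (delete_current): list=[48, 2, 4, 6, 3, 8, 1] cursor@4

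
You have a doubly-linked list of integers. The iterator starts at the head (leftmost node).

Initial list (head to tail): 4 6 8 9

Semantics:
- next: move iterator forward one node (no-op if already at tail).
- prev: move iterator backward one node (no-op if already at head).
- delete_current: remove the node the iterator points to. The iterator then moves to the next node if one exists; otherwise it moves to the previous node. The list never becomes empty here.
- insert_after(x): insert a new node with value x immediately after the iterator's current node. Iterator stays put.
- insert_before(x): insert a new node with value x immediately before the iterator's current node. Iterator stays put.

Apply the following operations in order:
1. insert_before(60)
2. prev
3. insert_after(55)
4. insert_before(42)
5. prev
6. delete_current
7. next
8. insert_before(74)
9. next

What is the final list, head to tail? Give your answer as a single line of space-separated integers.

Answer: 60 74 55 4 6 8 9

Derivation:
After 1 (insert_before(60)): list=[60, 4, 6, 8, 9] cursor@4
After 2 (prev): list=[60, 4, 6, 8, 9] cursor@60
After 3 (insert_after(55)): list=[60, 55, 4, 6, 8, 9] cursor@60
After 4 (insert_before(42)): list=[42, 60, 55, 4, 6, 8, 9] cursor@60
After 5 (prev): list=[42, 60, 55, 4, 6, 8, 9] cursor@42
After 6 (delete_current): list=[60, 55, 4, 6, 8, 9] cursor@60
After 7 (next): list=[60, 55, 4, 6, 8, 9] cursor@55
After 8 (insert_before(74)): list=[60, 74, 55, 4, 6, 8, 9] cursor@55
After 9 (next): list=[60, 74, 55, 4, 6, 8, 9] cursor@4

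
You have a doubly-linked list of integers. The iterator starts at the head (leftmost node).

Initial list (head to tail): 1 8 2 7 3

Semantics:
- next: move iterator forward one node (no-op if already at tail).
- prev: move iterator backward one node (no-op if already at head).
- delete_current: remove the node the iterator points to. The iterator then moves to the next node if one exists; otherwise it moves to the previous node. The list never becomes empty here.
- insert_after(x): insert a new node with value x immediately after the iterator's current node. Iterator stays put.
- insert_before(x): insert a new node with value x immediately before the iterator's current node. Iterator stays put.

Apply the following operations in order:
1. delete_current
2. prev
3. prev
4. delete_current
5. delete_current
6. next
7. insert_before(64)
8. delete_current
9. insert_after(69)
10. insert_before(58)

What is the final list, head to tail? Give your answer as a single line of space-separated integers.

Answer: 7 58 64 69

Derivation:
After 1 (delete_current): list=[8, 2, 7, 3] cursor@8
After 2 (prev): list=[8, 2, 7, 3] cursor@8
After 3 (prev): list=[8, 2, 7, 3] cursor@8
After 4 (delete_current): list=[2, 7, 3] cursor@2
After 5 (delete_current): list=[7, 3] cursor@7
After 6 (next): list=[7, 3] cursor@3
After 7 (insert_before(64)): list=[7, 64, 3] cursor@3
After 8 (delete_current): list=[7, 64] cursor@64
After 9 (insert_after(69)): list=[7, 64, 69] cursor@64
After 10 (insert_before(58)): list=[7, 58, 64, 69] cursor@64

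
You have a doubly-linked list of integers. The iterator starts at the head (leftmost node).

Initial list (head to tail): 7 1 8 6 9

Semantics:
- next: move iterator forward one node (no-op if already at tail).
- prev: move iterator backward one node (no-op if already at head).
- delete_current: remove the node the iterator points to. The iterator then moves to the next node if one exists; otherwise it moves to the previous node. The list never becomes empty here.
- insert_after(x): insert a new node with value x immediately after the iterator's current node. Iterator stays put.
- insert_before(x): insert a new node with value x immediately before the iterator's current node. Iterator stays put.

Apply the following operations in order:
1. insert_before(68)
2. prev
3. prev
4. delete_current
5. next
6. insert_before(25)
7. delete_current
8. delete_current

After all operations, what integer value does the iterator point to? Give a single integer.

After 1 (insert_before(68)): list=[68, 7, 1, 8, 6, 9] cursor@7
After 2 (prev): list=[68, 7, 1, 8, 6, 9] cursor@68
After 3 (prev): list=[68, 7, 1, 8, 6, 9] cursor@68
After 4 (delete_current): list=[7, 1, 8, 6, 9] cursor@7
After 5 (next): list=[7, 1, 8, 6, 9] cursor@1
After 6 (insert_before(25)): list=[7, 25, 1, 8, 6, 9] cursor@1
After 7 (delete_current): list=[7, 25, 8, 6, 9] cursor@8
After 8 (delete_current): list=[7, 25, 6, 9] cursor@6

Answer: 6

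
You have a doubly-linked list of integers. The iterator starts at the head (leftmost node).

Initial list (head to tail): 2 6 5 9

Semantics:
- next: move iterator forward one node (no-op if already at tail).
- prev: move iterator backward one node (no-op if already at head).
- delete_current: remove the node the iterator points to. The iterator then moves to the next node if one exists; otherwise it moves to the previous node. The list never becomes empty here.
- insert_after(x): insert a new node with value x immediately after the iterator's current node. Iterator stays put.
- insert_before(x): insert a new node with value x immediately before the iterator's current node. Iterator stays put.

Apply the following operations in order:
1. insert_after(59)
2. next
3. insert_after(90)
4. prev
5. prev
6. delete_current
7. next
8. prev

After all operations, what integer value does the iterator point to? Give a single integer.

Answer: 59

Derivation:
After 1 (insert_after(59)): list=[2, 59, 6, 5, 9] cursor@2
After 2 (next): list=[2, 59, 6, 5, 9] cursor@59
After 3 (insert_after(90)): list=[2, 59, 90, 6, 5, 9] cursor@59
After 4 (prev): list=[2, 59, 90, 6, 5, 9] cursor@2
After 5 (prev): list=[2, 59, 90, 6, 5, 9] cursor@2
After 6 (delete_current): list=[59, 90, 6, 5, 9] cursor@59
After 7 (next): list=[59, 90, 6, 5, 9] cursor@90
After 8 (prev): list=[59, 90, 6, 5, 9] cursor@59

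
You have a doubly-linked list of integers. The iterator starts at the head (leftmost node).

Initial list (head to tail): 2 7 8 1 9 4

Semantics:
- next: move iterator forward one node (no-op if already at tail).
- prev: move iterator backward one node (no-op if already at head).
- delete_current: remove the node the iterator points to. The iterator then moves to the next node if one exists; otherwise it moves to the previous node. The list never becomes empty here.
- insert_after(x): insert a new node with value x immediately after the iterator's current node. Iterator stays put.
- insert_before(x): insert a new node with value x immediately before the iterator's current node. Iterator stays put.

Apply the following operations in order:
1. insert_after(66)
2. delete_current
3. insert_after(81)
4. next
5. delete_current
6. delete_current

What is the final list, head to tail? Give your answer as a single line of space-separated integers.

Answer: 66 8 1 9 4

Derivation:
After 1 (insert_after(66)): list=[2, 66, 7, 8, 1, 9, 4] cursor@2
After 2 (delete_current): list=[66, 7, 8, 1, 9, 4] cursor@66
After 3 (insert_after(81)): list=[66, 81, 7, 8, 1, 9, 4] cursor@66
After 4 (next): list=[66, 81, 7, 8, 1, 9, 4] cursor@81
After 5 (delete_current): list=[66, 7, 8, 1, 9, 4] cursor@7
After 6 (delete_current): list=[66, 8, 1, 9, 4] cursor@8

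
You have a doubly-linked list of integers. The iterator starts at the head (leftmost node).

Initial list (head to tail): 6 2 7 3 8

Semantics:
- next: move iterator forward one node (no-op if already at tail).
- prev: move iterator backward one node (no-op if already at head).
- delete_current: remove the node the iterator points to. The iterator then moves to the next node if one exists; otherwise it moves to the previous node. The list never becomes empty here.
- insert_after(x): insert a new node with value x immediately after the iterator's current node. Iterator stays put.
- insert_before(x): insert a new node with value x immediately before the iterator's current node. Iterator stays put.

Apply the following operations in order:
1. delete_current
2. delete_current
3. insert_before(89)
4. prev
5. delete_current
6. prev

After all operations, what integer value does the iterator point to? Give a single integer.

Answer: 7

Derivation:
After 1 (delete_current): list=[2, 7, 3, 8] cursor@2
After 2 (delete_current): list=[7, 3, 8] cursor@7
After 3 (insert_before(89)): list=[89, 7, 3, 8] cursor@7
After 4 (prev): list=[89, 7, 3, 8] cursor@89
After 5 (delete_current): list=[7, 3, 8] cursor@7
After 6 (prev): list=[7, 3, 8] cursor@7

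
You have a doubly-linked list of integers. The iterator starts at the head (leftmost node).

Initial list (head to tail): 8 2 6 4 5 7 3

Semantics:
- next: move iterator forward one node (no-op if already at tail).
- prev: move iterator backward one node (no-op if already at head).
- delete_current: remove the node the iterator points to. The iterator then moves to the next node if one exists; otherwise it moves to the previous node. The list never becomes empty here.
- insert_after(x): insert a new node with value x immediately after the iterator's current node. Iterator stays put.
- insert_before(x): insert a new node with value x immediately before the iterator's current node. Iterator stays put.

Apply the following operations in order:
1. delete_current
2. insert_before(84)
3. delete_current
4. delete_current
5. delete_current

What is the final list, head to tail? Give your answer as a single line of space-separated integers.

After 1 (delete_current): list=[2, 6, 4, 5, 7, 3] cursor@2
After 2 (insert_before(84)): list=[84, 2, 6, 4, 5, 7, 3] cursor@2
After 3 (delete_current): list=[84, 6, 4, 5, 7, 3] cursor@6
After 4 (delete_current): list=[84, 4, 5, 7, 3] cursor@4
After 5 (delete_current): list=[84, 5, 7, 3] cursor@5

Answer: 84 5 7 3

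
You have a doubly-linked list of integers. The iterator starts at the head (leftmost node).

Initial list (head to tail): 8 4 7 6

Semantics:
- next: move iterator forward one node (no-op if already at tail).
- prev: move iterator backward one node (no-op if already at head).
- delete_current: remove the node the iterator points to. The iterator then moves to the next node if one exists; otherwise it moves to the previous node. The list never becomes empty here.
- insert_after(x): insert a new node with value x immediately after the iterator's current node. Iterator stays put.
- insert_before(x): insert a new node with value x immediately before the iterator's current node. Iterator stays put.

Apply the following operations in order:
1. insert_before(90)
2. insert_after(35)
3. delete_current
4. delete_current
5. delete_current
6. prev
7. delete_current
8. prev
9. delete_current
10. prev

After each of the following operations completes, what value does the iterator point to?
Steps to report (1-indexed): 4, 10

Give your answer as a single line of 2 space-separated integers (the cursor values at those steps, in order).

Answer: 4 6

Derivation:
After 1 (insert_before(90)): list=[90, 8, 4, 7, 6] cursor@8
After 2 (insert_after(35)): list=[90, 8, 35, 4, 7, 6] cursor@8
After 3 (delete_current): list=[90, 35, 4, 7, 6] cursor@35
After 4 (delete_current): list=[90, 4, 7, 6] cursor@4
After 5 (delete_current): list=[90, 7, 6] cursor@7
After 6 (prev): list=[90, 7, 6] cursor@90
After 7 (delete_current): list=[7, 6] cursor@7
After 8 (prev): list=[7, 6] cursor@7
After 9 (delete_current): list=[6] cursor@6
After 10 (prev): list=[6] cursor@6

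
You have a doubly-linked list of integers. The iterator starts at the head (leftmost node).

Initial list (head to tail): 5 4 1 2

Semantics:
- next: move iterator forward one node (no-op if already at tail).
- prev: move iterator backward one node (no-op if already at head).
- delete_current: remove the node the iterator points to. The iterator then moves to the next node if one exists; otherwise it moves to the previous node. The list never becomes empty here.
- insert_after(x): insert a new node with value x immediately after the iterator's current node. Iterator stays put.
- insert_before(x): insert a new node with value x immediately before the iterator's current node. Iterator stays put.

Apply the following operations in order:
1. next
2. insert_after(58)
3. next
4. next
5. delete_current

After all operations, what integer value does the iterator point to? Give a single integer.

Answer: 2

Derivation:
After 1 (next): list=[5, 4, 1, 2] cursor@4
After 2 (insert_after(58)): list=[5, 4, 58, 1, 2] cursor@4
After 3 (next): list=[5, 4, 58, 1, 2] cursor@58
After 4 (next): list=[5, 4, 58, 1, 2] cursor@1
After 5 (delete_current): list=[5, 4, 58, 2] cursor@2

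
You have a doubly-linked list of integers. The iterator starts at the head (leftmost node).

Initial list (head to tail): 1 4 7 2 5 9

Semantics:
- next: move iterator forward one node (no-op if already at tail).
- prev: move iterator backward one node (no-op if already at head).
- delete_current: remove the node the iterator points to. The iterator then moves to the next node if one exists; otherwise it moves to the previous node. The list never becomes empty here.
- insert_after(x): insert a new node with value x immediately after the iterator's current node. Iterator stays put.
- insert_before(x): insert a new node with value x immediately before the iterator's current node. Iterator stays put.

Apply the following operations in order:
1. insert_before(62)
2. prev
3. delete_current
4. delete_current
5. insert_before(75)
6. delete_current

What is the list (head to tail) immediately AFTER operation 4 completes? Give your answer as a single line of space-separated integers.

Answer: 4 7 2 5 9

Derivation:
After 1 (insert_before(62)): list=[62, 1, 4, 7, 2, 5, 9] cursor@1
After 2 (prev): list=[62, 1, 4, 7, 2, 5, 9] cursor@62
After 3 (delete_current): list=[1, 4, 7, 2, 5, 9] cursor@1
After 4 (delete_current): list=[4, 7, 2, 5, 9] cursor@4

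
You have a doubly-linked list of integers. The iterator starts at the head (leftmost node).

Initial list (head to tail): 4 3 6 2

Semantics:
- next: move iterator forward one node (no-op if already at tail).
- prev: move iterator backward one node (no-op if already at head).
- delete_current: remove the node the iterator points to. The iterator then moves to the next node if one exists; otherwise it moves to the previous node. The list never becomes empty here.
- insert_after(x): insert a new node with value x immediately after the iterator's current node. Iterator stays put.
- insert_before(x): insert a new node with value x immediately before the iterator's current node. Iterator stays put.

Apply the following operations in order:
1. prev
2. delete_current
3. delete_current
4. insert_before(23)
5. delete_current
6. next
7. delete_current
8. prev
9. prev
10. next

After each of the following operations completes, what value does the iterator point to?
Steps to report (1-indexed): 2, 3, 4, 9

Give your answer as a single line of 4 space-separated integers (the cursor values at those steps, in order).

After 1 (prev): list=[4, 3, 6, 2] cursor@4
After 2 (delete_current): list=[3, 6, 2] cursor@3
After 3 (delete_current): list=[6, 2] cursor@6
After 4 (insert_before(23)): list=[23, 6, 2] cursor@6
After 5 (delete_current): list=[23, 2] cursor@2
After 6 (next): list=[23, 2] cursor@2
After 7 (delete_current): list=[23] cursor@23
After 8 (prev): list=[23] cursor@23
After 9 (prev): list=[23] cursor@23
After 10 (next): list=[23] cursor@23

Answer: 3 6 6 23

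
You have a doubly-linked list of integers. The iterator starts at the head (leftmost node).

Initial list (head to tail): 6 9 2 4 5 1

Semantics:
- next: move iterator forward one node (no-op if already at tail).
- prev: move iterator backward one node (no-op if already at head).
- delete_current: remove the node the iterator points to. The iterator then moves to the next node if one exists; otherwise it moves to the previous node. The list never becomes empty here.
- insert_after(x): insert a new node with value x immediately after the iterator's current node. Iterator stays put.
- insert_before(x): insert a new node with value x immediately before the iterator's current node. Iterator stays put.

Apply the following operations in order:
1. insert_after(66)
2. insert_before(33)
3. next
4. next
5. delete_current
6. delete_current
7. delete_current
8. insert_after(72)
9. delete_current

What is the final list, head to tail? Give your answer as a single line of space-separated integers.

After 1 (insert_after(66)): list=[6, 66, 9, 2, 4, 5, 1] cursor@6
After 2 (insert_before(33)): list=[33, 6, 66, 9, 2, 4, 5, 1] cursor@6
After 3 (next): list=[33, 6, 66, 9, 2, 4, 5, 1] cursor@66
After 4 (next): list=[33, 6, 66, 9, 2, 4, 5, 1] cursor@9
After 5 (delete_current): list=[33, 6, 66, 2, 4, 5, 1] cursor@2
After 6 (delete_current): list=[33, 6, 66, 4, 5, 1] cursor@4
After 7 (delete_current): list=[33, 6, 66, 5, 1] cursor@5
After 8 (insert_after(72)): list=[33, 6, 66, 5, 72, 1] cursor@5
After 9 (delete_current): list=[33, 6, 66, 72, 1] cursor@72

Answer: 33 6 66 72 1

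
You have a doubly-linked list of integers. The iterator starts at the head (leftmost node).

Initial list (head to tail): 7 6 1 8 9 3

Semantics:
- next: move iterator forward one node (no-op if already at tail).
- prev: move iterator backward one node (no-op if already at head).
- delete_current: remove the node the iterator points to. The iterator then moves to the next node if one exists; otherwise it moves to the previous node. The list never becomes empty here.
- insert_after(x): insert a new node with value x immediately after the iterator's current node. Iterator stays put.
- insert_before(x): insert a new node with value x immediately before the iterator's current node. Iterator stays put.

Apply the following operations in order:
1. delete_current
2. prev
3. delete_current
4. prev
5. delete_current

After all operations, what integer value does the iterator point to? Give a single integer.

Answer: 8

Derivation:
After 1 (delete_current): list=[6, 1, 8, 9, 3] cursor@6
After 2 (prev): list=[6, 1, 8, 9, 3] cursor@6
After 3 (delete_current): list=[1, 8, 9, 3] cursor@1
After 4 (prev): list=[1, 8, 9, 3] cursor@1
After 5 (delete_current): list=[8, 9, 3] cursor@8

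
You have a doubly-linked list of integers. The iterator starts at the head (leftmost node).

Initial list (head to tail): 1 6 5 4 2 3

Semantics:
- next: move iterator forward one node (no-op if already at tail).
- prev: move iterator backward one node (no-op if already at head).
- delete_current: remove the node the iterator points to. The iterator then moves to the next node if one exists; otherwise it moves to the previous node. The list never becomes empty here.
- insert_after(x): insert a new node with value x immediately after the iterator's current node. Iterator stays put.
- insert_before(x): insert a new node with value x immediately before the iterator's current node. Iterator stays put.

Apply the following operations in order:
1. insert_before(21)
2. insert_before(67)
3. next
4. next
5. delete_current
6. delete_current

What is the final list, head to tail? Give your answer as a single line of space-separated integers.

Answer: 21 67 1 6 2 3

Derivation:
After 1 (insert_before(21)): list=[21, 1, 6, 5, 4, 2, 3] cursor@1
After 2 (insert_before(67)): list=[21, 67, 1, 6, 5, 4, 2, 3] cursor@1
After 3 (next): list=[21, 67, 1, 6, 5, 4, 2, 3] cursor@6
After 4 (next): list=[21, 67, 1, 6, 5, 4, 2, 3] cursor@5
After 5 (delete_current): list=[21, 67, 1, 6, 4, 2, 3] cursor@4
After 6 (delete_current): list=[21, 67, 1, 6, 2, 3] cursor@2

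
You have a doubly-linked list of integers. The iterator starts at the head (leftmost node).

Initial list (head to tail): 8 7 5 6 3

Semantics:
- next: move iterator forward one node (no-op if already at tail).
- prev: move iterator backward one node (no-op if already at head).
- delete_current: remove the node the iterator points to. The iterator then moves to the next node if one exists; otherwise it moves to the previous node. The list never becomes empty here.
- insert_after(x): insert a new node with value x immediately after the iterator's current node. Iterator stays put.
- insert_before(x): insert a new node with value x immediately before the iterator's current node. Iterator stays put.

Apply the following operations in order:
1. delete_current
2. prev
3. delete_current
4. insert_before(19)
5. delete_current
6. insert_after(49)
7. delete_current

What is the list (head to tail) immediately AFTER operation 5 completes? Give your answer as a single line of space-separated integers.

Answer: 19 6 3

Derivation:
After 1 (delete_current): list=[7, 5, 6, 3] cursor@7
After 2 (prev): list=[7, 5, 6, 3] cursor@7
After 3 (delete_current): list=[5, 6, 3] cursor@5
After 4 (insert_before(19)): list=[19, 5, 6, 3] cursor@5
After 5 (delete_current): list=[19, 6, 3] cursor@6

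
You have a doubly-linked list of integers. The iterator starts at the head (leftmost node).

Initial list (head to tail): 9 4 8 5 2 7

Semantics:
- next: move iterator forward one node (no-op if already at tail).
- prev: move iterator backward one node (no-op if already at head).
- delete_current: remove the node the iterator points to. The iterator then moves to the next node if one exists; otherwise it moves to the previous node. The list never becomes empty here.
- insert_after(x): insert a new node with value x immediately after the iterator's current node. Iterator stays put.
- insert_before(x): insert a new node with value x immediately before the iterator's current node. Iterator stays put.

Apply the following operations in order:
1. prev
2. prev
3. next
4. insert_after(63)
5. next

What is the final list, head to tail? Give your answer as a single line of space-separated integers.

After 1 (prev): list=[9, 4, 8, 5, 2, 7] cursor@9
After 2 (prev): list=[9, 4, 8, 5, 2, 7] cursor@9
After 3 (next): list=[9, 4, 8, 5, 2, 7] cursor@4
After 4 (insert_after(63)): list=[9, 4, 63, 8, 5, 2, 7] cursor@4
After 5 (next): list=[9, 4, 63, 8, 5, 2, 7] cursor@63

Answer: 9 4 63 8 5 2 7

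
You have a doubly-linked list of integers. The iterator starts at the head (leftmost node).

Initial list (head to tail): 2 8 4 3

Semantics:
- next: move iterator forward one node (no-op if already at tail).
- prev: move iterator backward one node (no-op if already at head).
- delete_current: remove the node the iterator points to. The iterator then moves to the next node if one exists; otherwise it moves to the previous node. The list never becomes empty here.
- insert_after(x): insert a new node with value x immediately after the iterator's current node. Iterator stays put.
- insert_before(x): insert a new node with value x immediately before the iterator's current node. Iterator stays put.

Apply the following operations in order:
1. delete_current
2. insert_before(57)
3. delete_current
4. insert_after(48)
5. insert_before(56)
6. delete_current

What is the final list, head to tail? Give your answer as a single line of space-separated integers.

After 1 (delete_current): list=[8, 4, 3] cursor@8
After 2 (insert_before(57)): list=[57, 8, 4, 3] cursor@8
After 3 (delete_current): list=[57, 4, 3] cursor@4
After 4 (insert_after(48)): list=[57, 4, 48, 3] cursor@4
After 5 (insert_before(56)): list=[57, 56, 4, 48, 3] cursor@4
After 6 (delete_current): list=[57, 56, 48, 3] cursor@48

Answer: 57 56 48 3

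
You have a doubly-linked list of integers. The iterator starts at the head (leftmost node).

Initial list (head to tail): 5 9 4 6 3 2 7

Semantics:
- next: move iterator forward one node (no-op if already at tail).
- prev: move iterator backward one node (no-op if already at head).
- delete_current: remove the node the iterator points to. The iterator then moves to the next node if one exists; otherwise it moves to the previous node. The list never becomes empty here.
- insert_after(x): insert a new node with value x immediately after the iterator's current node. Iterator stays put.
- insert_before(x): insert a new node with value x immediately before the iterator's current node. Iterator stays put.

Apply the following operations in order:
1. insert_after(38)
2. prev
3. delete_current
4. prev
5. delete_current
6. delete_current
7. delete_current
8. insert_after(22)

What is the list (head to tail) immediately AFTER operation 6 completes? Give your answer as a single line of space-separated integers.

After 1 (insert_after(38)): list=[5, 38, 9, 4, 6, 3, 2, 7] cursor@5
After 2 (prev): list=[5, 38, 9, 4, 6, 3, 2, 7] cursor@5
After 3 (delete_current): list=[38, 9, 4, 6, 3, 2, 7] cursor@38
After 4 (prev): list=[38, 9, 4, 6, 3, 2, 7] cursor@38
After 5 (delete_current): list=[9, 4, 6, 3, 2, 7] cursor@9
After 6 (delete_current): list=[4, 6, 3, 2, 7] cursor@4

Answer: 4 6 3 2 7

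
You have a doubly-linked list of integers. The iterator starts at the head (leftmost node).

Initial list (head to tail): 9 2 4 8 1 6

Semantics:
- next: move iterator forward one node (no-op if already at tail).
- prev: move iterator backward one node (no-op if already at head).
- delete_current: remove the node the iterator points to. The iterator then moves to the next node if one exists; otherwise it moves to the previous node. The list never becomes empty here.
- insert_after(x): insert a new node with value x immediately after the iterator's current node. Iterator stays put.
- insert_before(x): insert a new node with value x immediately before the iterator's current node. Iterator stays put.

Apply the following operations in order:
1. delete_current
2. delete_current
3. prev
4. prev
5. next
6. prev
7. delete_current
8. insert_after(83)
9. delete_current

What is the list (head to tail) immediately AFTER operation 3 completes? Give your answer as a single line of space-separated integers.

After 1 (delete_current): list=[2, 4, 8, 1, 6] cursor@2
After 2 (delete_current): list=[4, 8, 1, 6] cursor@4
After 3 (prev): list=[4, 8, 1, 6] cursor@4

Answer: 4 8 1 6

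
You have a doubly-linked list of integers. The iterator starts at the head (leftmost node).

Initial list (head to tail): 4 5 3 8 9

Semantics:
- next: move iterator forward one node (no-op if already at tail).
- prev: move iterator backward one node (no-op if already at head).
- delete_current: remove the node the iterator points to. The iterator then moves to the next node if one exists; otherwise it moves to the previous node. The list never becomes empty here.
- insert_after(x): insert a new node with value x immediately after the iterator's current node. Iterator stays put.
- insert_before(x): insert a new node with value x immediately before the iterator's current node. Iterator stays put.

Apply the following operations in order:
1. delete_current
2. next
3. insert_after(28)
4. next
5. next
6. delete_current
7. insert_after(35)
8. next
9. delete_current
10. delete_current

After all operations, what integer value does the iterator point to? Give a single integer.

After 1 (delete_current): list=[5, 3, 8, 9] cursor@5
After 2 (next): list=[5, 3, 8, 9] cursor@3
After 3 (insert_after(28)): list=[5, 3, 28, 8, 9] cursor@3
After 4 (next): list=[5, 3, 28, 8, 9] cursor@28
After 5 (next): list=[5, 3, 28, 8, 9] cursor@8
After 6 (delete_current): list=[5, 3, 28, 9] cursor@9
After 7 (insert_after(35)): list=[5, 3, 28, 9, 35] cursor@9
After 8 (next): list=[5, 3, 28, 9, 35] cursor@35
After 9 (delete_current): list=[5, 3, 28, 9] cursor@9
After 10 (delete_current): list=[5, 3, 28] cursor@28

Answer: 28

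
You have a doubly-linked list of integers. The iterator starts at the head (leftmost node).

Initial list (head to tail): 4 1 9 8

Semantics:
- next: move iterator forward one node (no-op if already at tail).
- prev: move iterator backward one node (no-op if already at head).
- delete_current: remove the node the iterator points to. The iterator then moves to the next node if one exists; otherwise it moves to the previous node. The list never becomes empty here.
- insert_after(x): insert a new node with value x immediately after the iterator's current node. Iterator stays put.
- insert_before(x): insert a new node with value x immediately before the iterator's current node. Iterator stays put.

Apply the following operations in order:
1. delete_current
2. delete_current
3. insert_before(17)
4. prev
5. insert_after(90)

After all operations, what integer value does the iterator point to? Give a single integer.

Answer: 17

Derivation:
After 1 (delete_current): list=[1, 9, 8] cursor@1
After 2 (delete_current): list=[9, 8] cursor@9
After 3 (insert_before(17)): list=[17, 9, 8] cursor@9
After 4 (prev): list=[17, 9, 8] cursor@17
After 5 (insert_after(90)): list=[17, 90, 9, 8] cursor@17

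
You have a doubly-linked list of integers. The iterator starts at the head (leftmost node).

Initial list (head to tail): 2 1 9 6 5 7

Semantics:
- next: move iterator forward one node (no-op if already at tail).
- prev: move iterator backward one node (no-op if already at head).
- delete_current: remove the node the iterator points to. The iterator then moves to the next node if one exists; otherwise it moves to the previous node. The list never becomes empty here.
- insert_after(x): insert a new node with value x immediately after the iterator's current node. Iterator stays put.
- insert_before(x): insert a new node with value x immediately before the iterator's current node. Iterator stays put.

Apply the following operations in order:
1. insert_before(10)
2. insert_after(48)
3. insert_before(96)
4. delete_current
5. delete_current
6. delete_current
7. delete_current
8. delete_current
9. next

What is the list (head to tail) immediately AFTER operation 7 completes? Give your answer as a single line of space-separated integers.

After 1 (insert_before(10)): list=[10, 2, 1, 9, 6, 5, 7] cursor@2
After 2 (insert_after(48)): list=[10, 2, 48, 1, 9, 6, 5, 7] cursor@2
After 3 (insert_before(96)): list=[10, 96, 2, 48, 1, 9, 6, 5, 7] cursor@2
After 4 (delete_current): list=[10, 96, 48, 1, 9, 6, 5, 7] cursor@48
After 5 (delete_current): list=[10, 96, 1, 9, 6, 5, 7] cursor@1
After 6 (delete_current): list=[10, 96, 9, 6, 5, 7] cursor@9
After 7 (delete_current): list=[10, 96, 6, 5, 7] cursor@6

Answer: 10 96 6 5 7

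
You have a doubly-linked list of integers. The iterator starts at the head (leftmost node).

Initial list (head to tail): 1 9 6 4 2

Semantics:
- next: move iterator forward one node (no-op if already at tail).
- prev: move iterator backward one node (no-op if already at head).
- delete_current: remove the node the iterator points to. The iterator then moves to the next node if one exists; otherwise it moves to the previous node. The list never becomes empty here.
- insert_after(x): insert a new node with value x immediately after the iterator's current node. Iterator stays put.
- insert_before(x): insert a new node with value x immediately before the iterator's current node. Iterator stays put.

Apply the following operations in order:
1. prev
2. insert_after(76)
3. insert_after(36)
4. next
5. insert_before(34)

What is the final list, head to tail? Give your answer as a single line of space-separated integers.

After 1 (prev): list=[1, 9, 6, 4, 2] cursor@1
After 2 (insert_after(76)): list=[1, 76, 9, 6, 4, 2] cursor@1
After 3 (insert_after(36)): list=[1, 36, 76, 9, 6, 4, 2] cursor@1
After 4 (next): list=[1, 36, 76, 9, 6, 4, 2] cursor@36
After 5 (insert_before(34)): list=[1, 34, 36, 76, 9, 6, 4, 2] cursor@36

Answer: 1 34 36 76 9 6 4 2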